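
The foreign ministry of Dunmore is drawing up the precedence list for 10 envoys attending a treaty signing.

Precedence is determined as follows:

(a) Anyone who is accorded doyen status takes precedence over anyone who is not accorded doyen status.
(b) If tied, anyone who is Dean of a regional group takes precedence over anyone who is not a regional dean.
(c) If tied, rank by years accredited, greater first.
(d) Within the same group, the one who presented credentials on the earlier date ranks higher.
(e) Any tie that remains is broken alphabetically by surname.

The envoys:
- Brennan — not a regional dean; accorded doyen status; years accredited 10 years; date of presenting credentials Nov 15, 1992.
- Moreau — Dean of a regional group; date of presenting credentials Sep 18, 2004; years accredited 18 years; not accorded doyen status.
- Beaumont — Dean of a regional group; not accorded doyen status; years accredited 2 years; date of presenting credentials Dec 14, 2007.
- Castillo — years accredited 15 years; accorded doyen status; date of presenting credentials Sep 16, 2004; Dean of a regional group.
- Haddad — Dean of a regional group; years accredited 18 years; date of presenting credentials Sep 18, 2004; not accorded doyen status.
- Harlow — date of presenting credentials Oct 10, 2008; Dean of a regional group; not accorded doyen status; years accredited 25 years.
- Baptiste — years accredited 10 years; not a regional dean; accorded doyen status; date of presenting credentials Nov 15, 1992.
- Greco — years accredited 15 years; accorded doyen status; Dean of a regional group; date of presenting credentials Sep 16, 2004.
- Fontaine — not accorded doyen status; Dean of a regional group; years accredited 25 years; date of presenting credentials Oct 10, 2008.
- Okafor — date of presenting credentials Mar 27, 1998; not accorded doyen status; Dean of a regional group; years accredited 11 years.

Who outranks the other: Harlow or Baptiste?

Baptiste

By the first rule: Castillo, Greco, Baptiste and Brennan (each accorded doyen status); then Fontaine, Harlow, Haddad, Moreau, Okafor and Beaumont (each not accorded doyen status).
Among Castillo, Greco, Baptiste and Brennan, Dean of a regional group before not a regional dean: Castillo and Greco (Dean of a regional group) before Baptiste and Brennan (not a regional dean).
Castillo and Greco both have years accredited 15 years, so the next rule applies.
Castillo and Greco both have date of presenting credentials Sep 16, 2004, so the next rule applies.
Among Castillo and Greco, alphabetically by surname: Castillo before Greco.
Baptiste and Brennan both have years accredited 10 years, so the next rule applies.
Baptiste and Brennan both have date of presenting credentials Nov 15, 1992, so the next rule applies.
Among Baptiste and Brennan, alphabetically by surname: Baptiste before Brennan.
Fontaine, Harlow, Haddad, Moreau, Okafor and Beaumont are each Dean of a regional group, so the next rule applies.
Among Fontaine, Harlow, Haddad, Moreau, Okafor and Beaumont, by years accredited (higher first): Fontaine and Harlow (25 years) before Haddad and Moreau (18 years) before Okafor (11 years) before Beaumont (2 years).
Fontaine and Harlow both have date of presenting credentials Oct 10, 2008, so the next rule applies.
Among Fontaine and Harlow, alphabetically by surname: Fontaine before Harlow.
Haddad and Moreau both have date of presenting credentials Sep 18, 2004, so the next rule applies.
Among Haddad and Moreau, alphabetically by surname: Haddad before Moreau.
So Baptiste takes precedence.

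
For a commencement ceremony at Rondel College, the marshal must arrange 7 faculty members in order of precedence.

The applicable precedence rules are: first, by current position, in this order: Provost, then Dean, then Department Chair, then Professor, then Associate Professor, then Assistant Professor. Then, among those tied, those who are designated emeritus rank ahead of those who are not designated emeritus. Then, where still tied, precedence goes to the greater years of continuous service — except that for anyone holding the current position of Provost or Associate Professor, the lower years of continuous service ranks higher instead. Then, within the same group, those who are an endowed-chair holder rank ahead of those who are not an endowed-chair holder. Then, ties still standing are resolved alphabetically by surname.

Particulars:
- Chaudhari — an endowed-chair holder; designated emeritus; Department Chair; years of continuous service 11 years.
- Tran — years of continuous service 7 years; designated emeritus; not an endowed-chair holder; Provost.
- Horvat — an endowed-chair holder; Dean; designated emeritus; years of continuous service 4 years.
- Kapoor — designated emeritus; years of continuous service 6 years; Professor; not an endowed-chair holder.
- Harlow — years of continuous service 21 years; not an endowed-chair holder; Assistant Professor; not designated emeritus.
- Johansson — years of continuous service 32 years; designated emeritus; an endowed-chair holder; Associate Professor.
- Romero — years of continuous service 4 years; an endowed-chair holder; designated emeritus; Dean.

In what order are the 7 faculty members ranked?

Tran, Horvat, Romero, Chaudhari, Kapoor, Johansson, Harlow

By current position: Tran (Provost); then Horvat and Romero (Dean); then Chaudhari (Department Chair); then Kapoor (Professor); then Johansson (Associate Professor); then Harlow (Assistant Professor).
Horvat and Romero are each designated emeritus, so the next rule applies.
Horvat and Romero both have years of continuous service 4 years, so the next rule applies.
Horvat and Romero are each an endowed-chair holder, so the next rule applies.
Among Horvat and Romero, alphabetically by surname: Horvat before Romero.
Full order: Tran, Horvat, Romero, Chaudhari, Kapoor, Johansson, Harlow.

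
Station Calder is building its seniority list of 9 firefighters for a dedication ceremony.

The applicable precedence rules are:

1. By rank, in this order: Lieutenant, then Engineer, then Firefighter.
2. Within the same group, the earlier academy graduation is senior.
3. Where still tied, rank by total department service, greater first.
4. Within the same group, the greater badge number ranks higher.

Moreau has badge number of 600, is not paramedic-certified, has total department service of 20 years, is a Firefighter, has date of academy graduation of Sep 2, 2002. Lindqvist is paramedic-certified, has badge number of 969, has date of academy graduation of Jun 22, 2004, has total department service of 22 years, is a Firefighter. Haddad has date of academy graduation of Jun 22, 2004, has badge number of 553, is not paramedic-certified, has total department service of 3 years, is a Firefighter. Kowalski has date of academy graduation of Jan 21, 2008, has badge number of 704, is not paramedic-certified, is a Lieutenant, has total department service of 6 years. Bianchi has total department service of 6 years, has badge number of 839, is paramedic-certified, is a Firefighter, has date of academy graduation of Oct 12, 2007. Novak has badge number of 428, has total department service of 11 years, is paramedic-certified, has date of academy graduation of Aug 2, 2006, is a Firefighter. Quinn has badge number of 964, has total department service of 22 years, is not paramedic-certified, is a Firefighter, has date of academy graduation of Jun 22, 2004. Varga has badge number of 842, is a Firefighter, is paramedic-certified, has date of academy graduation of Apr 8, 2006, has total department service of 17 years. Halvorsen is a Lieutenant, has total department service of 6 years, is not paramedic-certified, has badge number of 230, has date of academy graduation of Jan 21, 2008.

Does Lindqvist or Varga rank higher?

By rank: Kowalski and Halvorsen (Lieutenant); then Moreau, Lindqvist, Quinn, Haddad, Varga, Novak and Bianchi (Firefighter).
Kowalski and Halvorsen both have date of academy graduation Jan 21, 2008, so the next rule applies.
Kowalski and Halvorsen both have total department service 6 years, so the next rule applies.
Among Kowalski and Halvorsen, by badge number (higher first): Kowalski (704) before Halvorsen (230).
Among Moreau, Lindqvist, Quinn, Haddad, Varga, Novak and Bianchi, by date of academy graduation (earlier first): Moreau (Sep 2, 2002) before Lindqvist, Quinn and Haddad (Jun 22, 2004) before Varga (Apr 8, 2006) before Novak (Aug 2, 2006) before Bianchi (Oct 12, 2007).
Among Lindqvist, Quinn and Haddad, by total department service (higher first): Lindqvist and Quinn (22 years) before Haddad (3 years).
Among Lindqvist and Quinn, by badge number (higher first): Lindqvist (969) before Quinn (964).
So Lindqvist takes precedence.

Lindqvist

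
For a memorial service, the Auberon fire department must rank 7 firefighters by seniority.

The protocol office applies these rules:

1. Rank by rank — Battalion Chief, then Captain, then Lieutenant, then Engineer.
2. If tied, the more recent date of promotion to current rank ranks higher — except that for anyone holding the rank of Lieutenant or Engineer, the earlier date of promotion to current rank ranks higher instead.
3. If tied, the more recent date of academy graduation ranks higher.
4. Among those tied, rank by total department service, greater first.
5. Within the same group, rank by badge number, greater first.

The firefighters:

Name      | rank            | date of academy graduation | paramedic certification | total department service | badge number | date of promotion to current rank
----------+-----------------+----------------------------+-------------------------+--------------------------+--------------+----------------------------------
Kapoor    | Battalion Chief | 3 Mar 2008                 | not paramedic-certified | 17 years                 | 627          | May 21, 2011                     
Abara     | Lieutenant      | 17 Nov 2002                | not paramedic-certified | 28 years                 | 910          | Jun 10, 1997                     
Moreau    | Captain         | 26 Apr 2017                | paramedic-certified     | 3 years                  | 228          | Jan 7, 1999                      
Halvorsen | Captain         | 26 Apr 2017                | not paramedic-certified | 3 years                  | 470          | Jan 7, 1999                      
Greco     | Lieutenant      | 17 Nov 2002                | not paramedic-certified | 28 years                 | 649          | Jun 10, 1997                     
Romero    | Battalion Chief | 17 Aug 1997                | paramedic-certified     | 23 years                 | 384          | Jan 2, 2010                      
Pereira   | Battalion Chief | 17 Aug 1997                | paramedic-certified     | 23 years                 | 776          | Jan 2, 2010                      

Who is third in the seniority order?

By rank: Kapoor, Pereira and Romero (Battalion Chief); then Halvorsen and Moreau (Captain); then Abara and Greco (Lieutenant).
Among Kapoor, Pereira and Romero, by date of promotion to current rank (later first): Kapoor (May 21, 2011) before Pereira and Romero (Jan 2, 2010).
Pereira and Romero both have date of academy graduation 17 Aug 1997, so the next rule applies.
Pereira and Romero both have total department service 23 years, so the next rule applies.
Among Pereira and Romero, by badge number (higher first): Pereira (776) before Romero (384).
Halvorsen and Moreau both have date of promotion to current rank Jan 7, 1999, so the next rule applies.
Halvorsen and Moreau both have date of academy graduation 26 Apr 2017, so the next rule applies.
Halvorsen and Moreau both have total department service 3 years, so the next rule applies.
Among Halvorsen and Moreau, by badge number (higher first): Halvorsen (470) before Moreau (228).
Abara and Greco both have date of promotion to current rank Jun 10, 1997, so the next rule applies.
Abara and Greco both have date of academy graduation 17 Nov 2002, so the next rule applies.
Abara and Greco both have total department service 28 years, so the next rule applies.
Among Abara and Greco, by badge number (higher first): Abara (910) before Greco (649).
Order: Kapoor, Pereira, Romero, Halvorsen, Moreau, Abara, Greco.

Romero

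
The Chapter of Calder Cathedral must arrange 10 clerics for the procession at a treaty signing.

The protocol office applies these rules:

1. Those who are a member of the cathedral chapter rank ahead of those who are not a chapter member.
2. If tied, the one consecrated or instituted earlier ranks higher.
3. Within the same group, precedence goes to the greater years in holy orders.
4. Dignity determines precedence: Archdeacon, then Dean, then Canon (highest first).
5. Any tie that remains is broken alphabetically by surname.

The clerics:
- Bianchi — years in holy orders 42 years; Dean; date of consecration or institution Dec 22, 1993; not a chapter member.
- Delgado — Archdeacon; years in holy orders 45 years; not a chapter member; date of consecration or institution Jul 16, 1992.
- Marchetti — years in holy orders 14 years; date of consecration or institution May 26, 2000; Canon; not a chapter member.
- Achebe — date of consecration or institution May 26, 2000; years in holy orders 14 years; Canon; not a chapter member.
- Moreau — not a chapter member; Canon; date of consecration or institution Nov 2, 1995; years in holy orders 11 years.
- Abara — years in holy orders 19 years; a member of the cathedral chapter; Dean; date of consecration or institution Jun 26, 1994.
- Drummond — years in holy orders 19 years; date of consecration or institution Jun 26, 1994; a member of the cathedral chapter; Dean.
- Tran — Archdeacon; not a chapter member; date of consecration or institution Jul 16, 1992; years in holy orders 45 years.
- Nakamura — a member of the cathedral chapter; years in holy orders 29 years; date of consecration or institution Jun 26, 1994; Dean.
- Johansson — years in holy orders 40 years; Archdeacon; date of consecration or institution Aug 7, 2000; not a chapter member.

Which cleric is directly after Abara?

Drummond

By the first rule: Nakamura, Abara and Drummond (each a member of the cathedral chapter); then Delgado, Tran, Bianchi, Moreau, Achebe, Marchetti and Johansson (each not a chapter member).
Nakamura, Abara and Drummond all have date of consecration or institution Jun 26, 1994, so the next rule applies.
Among Nakamura, Abara and Drummond, by years in holy orders (higher first): Nakamura (29 years) before Abara and Drummond (19 years).
Abara and Drummond are each Dean, so the next rule applies.
Among Abara and Drummond, alphabetically by surname: Abara before Drummond.
Among Delgado, Tran, Bianchi, Moreau, Achebe, Marchetti and Johansson, by date of consecration or institution (earlier first): Delgado and Tran (Jul 16, 1992) before Bianchi (Dec 22, 1993) before Moreau (Nov 2, 1995) before Achebe and Marchetti (May 26, 2000) before Johansson (Aug 7, 2000).
Delgado and Tran both have years in holy orders 45 years, so the next rule applies.
Delgado and Tran are each Archdeacon, so the next rule applies.
Among Delgado and Tran, alphabetically by surname: Delgado before Tran.
Achebe and Marchetti both have years in holy orders 14 years, so the next rule applies.
Achebe and Marchetti are each Canon, so the next rule applies.
Among Achebe and Marchetti, alphabetically by surname: Achebe before Marchetti.
Order: Nakamura, Abara, Drummond, Delgado, Tran, Bianchi, Moreau, Achebe, Marchetti, Johansson.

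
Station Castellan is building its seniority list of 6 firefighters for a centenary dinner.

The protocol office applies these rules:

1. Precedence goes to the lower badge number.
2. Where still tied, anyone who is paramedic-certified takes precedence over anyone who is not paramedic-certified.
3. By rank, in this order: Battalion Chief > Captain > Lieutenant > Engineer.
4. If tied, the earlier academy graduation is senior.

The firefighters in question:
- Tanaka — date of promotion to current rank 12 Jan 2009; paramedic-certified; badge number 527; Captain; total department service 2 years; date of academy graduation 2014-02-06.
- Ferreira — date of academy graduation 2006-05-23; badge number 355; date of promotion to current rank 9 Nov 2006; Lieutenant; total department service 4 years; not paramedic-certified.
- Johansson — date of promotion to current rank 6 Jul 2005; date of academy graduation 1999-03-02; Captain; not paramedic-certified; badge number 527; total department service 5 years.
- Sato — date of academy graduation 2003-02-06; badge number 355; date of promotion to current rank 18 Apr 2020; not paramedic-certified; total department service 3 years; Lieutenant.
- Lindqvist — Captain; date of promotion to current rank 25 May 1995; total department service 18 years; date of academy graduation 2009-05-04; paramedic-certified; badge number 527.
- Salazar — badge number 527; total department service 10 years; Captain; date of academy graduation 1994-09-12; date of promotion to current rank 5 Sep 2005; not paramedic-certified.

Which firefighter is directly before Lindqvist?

By badge number (lower first): Sato and Ferreira (both 355); then Lindqvist, Tanaka, Salazar and Johansson (each 527).
Sato and Ferreira are each not paramedic-certified, so the next rule applies.
Sato and Ferreira are each Lieutenant, so the next rule applies.
Among Sato and Ferreira, by date of academy graduation (earlier first): Sato (2003-02-06) before Ferreira (2006-05-23).
Among Lindqvist, Tanaka, Salazar and Johansson, paramedic-certified before not paramedic-certified: Lindqvist and Tanaka (paramedic-certified) before Salazar and Johansson (not paramedic-certified).
Lindqvist and Tanaka are each Captain, so the next rule applies.
Among Lindqvist and Tanaka, by date of academy graduation (earlier first): Lindqvist (2009-05-04) before Tanaka (2014-02-06).
Salazar and Johansson are each Captain, so the next rule applies.
Among Salazar and Johansson, by date of academy graduation (earlier first): Salazar (1994-09-12) before Johansson (1999-03-02).
Order: Sato, Ferreira, Lindqvist, Tanaka, Salazar, Johansson.

Ferreira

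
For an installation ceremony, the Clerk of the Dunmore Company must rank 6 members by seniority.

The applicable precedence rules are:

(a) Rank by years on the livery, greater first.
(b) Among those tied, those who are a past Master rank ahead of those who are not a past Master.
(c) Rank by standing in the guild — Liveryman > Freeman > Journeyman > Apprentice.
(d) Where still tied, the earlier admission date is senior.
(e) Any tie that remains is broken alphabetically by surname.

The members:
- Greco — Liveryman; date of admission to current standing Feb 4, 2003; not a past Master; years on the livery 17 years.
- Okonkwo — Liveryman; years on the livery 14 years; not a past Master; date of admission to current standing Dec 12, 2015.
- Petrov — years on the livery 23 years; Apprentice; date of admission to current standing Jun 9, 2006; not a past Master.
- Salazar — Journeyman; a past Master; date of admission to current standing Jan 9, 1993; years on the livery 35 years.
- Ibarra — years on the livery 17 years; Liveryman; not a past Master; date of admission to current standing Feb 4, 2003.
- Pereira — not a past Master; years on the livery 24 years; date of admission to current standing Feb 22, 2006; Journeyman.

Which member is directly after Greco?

Ibarra

By years on the livery (higher first): Salazar (35 years); then Pereira (24 years); then Petrov (23 years); then Greco and Ibarra (both 17 years); then Okonkwo (14 years).
Greco and Ibarra are each not a past Master, so the next rule applies.
Greco and Ibarra are each Liveryman, so the next rule applies.
Greco and Ibarra both have date of admission to current standing Feb 4, 2003, so the next rule applies.
Among Greco and Ibarra, alphabetically by surname: Greco before Ibarra.
Order: Salazar, Pereira, Petrov, Greco, Ibarra, Okonkwo.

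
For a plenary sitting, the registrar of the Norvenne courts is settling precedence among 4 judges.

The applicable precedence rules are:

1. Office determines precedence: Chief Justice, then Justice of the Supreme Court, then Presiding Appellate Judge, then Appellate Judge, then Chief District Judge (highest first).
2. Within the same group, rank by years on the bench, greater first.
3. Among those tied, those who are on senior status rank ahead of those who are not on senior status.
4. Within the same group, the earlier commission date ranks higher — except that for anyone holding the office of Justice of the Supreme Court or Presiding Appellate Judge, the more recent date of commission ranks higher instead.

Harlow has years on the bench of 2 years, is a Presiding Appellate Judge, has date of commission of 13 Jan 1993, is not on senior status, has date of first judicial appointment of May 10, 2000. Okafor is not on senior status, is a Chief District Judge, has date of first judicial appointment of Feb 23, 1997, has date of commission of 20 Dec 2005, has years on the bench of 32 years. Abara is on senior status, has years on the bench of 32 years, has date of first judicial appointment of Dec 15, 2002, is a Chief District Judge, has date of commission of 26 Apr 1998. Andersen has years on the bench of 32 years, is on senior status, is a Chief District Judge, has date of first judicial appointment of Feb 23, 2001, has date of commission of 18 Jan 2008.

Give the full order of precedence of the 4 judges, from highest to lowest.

By office: Harlow (Presiding Appellate Judge); then Abara, Andersen and Okafor (Chief District Judge).
Abara, Andersen and Okafor all have years on the bench 32 years, so the next rule applies.
Among Abara, Andersen and Okafor, on senior status before not on senior status: Abara and Andersen (on senior status) before Okafor (not on senior status).
Among Abara and Andersen, by date of commission (earlier first): Abara (26 Apr 1998) before Andersen (18 Jan 2008).
Full order: Harlow, Abara, Andersen, Okafor.

Harlow, Abara, Andersen, Okafor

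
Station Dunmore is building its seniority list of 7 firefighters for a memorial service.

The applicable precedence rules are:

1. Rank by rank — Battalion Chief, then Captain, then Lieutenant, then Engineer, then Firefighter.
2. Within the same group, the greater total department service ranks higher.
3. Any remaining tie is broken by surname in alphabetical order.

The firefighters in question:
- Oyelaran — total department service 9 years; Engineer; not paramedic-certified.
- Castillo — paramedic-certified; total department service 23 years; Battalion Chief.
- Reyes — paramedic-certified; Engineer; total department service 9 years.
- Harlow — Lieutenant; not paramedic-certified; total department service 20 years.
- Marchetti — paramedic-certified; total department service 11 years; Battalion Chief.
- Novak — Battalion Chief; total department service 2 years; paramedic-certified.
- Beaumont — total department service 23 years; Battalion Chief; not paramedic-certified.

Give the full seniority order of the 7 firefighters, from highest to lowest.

By rank: Beaumont, Castillo, Marchetti and Novak (Battalion Chief); then Harlow (Lieutenant); then Oyelaran and Reyes (Engineer).
Among Beaumont, Castillo, Marchetti and Novak, by total department service (higher first): Beaumont and Castillo (23 years) before Marchetti (11 years) before Novak (2 years).
Among Beaumont and Castillo, alphabetically by surname: Beaumont before Castillo.
Oyelaran and Reyes both have total department service 9 years, so the next rule applies.
Among Oyelaran and Reyes, alphabetically by surname: Oyelaran before Reyes.
Full order: Beaumont, Castillo, Marchetti, Novak, Harlow, Oyelaran, Reyes.

Beaumont, Castillo, Marchetti, Novak, Harlow, Oyelaran, Reyes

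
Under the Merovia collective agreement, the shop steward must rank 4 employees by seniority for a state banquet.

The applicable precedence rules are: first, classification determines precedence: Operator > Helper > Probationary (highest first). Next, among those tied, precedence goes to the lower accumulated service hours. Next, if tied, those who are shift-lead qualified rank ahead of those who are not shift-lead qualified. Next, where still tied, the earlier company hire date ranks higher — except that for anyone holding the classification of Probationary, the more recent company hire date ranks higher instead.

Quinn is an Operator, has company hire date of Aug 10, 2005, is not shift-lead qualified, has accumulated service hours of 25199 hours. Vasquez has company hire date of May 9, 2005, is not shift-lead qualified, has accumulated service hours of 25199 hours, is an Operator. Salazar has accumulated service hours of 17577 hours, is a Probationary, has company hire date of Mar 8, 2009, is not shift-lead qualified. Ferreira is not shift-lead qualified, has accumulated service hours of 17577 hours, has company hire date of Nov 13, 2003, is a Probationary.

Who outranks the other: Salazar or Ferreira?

Salazar

By classification: Vasquez and Quinn (Operator); then Salazar and Ferreira (Probationary).
Vasquez and Quinn both have accumulated service hours 25199 hours, so the next rule applies.
Vasquez and Quinn are each not shift-lead qualified, so the next rule applies.
Among Vasquez and Quinn, by company hire date (earlier first): Vasquez (May 9, 2005) before Quinn (Aug 10, 2005).
Salazar and Ferreira both have accumulated service hours 17577 hours, so the next rule applies.
Salazar and Ferreira are each not shift-lead qualified, so the next rule applies.
Among Salazar and Ferreira, by company hire date (later first) (reversed rule for this group): Salazar (Mar 8, 2009) before Ferreira (Nov 13, 2003).
So Salazar takes precedence.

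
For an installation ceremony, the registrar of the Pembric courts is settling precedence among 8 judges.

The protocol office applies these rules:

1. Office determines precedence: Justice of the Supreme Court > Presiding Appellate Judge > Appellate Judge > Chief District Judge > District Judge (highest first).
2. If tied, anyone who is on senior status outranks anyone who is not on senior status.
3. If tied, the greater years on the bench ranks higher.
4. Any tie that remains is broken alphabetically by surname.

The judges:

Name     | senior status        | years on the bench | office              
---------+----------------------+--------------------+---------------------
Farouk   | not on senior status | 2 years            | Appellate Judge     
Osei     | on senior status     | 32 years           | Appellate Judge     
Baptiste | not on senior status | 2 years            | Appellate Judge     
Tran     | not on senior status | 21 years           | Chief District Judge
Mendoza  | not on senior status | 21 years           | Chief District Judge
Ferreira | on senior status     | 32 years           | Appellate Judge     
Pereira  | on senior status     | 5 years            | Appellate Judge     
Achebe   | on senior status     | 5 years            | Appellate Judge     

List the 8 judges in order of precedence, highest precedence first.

By office: Ferreira, Osei, Achebe, Pereira, Baptiste and Farouk (Appellate Judge); then Mendoza and Tran (Chief District Judge).
Among Ferreira, Osei, Achebe, Pereira, Baptiste and Farouk, on senior status before not on senior status: Ferreira, Osei, Achebe and Pereira (on senior status) before Baptiste and Farouk (not on senior status).
Among Ferreira, Osei, Achebe and Pereira, by years on the bench (higher first): Ferreira and Osei (32 years) before Achebe and Pereira (5 years).
Among Ferreira and Osei, alphabetically by surname: Ferreira before Osei.
Among Achebe and Pereira, alphabetically by surname: Achebe before Pereira.
Baptiste and Farouk both have years on the bench 2 years, so the next rule applies.
Among Baptiste and Farouk, alphabetically by surname: Baptiste before Farouk.
Mendoza and Tran are each not on senior status, so the next rule applies.
Mendoza and Tran both have years on the bench 21 years, so the next rule applies.
Among Mendoza and Tran, alphabetically by surname: Mendoza before Tran.
Full order: Ferreira, Osei, Achebe, Pereira, Baptiste, Farouk, Mendoza, Tran.

Ferreira, Osei, Achebe, Pereira, Baptiste, Farouk, Mendoza, Tran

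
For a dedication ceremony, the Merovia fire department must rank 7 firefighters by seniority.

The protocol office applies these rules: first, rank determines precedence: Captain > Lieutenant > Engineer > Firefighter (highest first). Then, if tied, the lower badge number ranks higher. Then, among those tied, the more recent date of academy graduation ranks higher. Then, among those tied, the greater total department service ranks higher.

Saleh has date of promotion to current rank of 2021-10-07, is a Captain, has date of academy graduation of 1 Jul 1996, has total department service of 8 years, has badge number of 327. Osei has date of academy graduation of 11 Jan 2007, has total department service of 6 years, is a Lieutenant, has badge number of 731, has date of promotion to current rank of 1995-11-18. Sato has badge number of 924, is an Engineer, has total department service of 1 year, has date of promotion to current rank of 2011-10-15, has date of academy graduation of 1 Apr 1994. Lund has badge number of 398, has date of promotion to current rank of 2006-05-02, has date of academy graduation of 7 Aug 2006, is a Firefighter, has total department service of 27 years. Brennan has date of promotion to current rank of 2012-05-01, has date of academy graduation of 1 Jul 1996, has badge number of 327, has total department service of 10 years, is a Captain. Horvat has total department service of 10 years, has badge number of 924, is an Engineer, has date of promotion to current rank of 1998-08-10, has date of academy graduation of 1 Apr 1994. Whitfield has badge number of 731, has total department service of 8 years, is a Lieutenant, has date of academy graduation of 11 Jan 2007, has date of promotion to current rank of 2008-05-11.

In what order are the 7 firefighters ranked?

By rank: Brennan and Saleh (Captain); then Whitfield and Osei (Lieutenant); then Horvat and Sato (Engineer); then Lund (Firefighter).
Brennan and Saleh both have badge number 327, so the next rule applies.
Brennan and Saleh both have date of academy graduation 1 Jul 1996, so the next rule applies.
Among Brennan and Saleh, by total department service (higher first): Brennan (10 years) before Saleh (8 years).
Whitfield and Osei both have badge number 731, so the next rule applies.
Whitfield and Osei both have date of academy graduation 11 Jan 2007, so the next rule applies.
Among Whitfield and Osei, by total department service (higher first): Whitfield (8 years) before Osei (6 years).
Horvat and Sato both have badge number 924, so the next rule applies.
Horvat and Sato both have date of academy graduation 1 Apr 1994, so the next rule applies.
Among Horvat and Sato, by total department service (higher first): Horvat (10 years) before Sato (1 year).
Full order: Brennan, Saleh, Whitfield, Osei, Horvat, Sato, Lund.

Brennan, Saleh, Whitfield, Osei, Horvat, Sato, Lund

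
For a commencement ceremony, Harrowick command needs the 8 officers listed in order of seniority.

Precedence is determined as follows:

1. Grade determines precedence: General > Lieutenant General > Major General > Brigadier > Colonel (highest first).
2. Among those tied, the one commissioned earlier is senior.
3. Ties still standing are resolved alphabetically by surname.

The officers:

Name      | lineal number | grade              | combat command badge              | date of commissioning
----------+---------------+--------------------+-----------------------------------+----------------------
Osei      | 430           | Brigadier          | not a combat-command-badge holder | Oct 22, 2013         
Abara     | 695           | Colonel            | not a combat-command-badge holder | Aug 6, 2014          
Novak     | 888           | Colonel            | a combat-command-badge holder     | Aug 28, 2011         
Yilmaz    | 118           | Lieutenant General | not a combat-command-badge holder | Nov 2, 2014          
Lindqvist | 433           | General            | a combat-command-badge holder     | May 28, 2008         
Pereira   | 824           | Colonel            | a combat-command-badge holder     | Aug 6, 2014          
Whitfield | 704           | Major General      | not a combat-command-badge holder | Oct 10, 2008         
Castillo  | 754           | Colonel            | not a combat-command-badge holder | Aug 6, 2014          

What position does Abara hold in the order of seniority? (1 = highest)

By grade: Lindqvist (General); then Yilmaz (Lieutenant General); then Whitfield (Major General); then Osei (Brigadier); then Novak, Abara, Castillo and Pereira (Colonel).
Among Novak, Abara, Castillo and Pereira, by date of commissioning (earlier first): Novak (Aug 28, 2011) before Abara, Castillo and Pereira (Aug 6, 2014).
Among Abara, Castillo and Pereira, alphabetically by surname: Abara before Castillo before Pereira.
Order: Lindqvist, Yilmaz, Whitfield, Osei, Novak, Abara, Castillo, Pereira. So position 6.

6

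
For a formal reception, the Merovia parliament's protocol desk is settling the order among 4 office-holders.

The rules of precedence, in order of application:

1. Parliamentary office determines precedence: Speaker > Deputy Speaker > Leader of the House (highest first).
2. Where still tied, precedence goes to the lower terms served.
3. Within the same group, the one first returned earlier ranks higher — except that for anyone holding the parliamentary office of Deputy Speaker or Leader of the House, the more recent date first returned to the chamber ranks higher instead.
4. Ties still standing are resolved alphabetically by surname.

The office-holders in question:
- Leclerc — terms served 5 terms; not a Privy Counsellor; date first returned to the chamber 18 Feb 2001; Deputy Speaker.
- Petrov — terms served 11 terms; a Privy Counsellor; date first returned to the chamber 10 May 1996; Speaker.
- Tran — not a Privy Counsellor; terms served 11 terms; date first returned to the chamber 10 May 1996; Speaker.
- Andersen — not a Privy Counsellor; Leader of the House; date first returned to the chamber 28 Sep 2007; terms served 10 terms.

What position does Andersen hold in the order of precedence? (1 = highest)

4

By parliamentary office: Petrov and Tran (Speaker); then Leclerc (Deputy Speaker); then Andersen (Leader of the House).
Petrov and Tran both have terms served 11 terms, so the next rule applies.
Petrov and Tran both have date first returned to the chamber 10 May 1996, so the next rule applies.
Among Petrov and Tran, alphabetically by surname: Petrov before Tran.
Order: Petrov, Tran, Leclerc, Andersen. So position 4.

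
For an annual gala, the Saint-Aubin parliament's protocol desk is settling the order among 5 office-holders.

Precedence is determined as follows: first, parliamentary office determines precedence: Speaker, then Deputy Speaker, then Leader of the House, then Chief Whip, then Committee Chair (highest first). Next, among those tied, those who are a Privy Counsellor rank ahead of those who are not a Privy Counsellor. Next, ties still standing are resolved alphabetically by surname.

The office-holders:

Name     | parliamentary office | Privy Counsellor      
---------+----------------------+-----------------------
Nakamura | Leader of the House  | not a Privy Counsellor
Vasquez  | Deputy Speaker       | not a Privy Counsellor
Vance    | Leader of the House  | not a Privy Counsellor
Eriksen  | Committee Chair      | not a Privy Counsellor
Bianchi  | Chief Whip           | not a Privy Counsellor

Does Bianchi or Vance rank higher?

Vance

By parliamentary office: Vasquez (Deputy Speaker); then Nakamura and Vance (Leader of the House); then Bianchi (Chief Whip); then Eriksen (Committee Chair).
Nakamura and Vance are each not a Privy Counsellor, so the next rule applies.
Among Nakamura and Vance, alphabetically by surname: Nakamura before Vance.
So Vance takes precedence.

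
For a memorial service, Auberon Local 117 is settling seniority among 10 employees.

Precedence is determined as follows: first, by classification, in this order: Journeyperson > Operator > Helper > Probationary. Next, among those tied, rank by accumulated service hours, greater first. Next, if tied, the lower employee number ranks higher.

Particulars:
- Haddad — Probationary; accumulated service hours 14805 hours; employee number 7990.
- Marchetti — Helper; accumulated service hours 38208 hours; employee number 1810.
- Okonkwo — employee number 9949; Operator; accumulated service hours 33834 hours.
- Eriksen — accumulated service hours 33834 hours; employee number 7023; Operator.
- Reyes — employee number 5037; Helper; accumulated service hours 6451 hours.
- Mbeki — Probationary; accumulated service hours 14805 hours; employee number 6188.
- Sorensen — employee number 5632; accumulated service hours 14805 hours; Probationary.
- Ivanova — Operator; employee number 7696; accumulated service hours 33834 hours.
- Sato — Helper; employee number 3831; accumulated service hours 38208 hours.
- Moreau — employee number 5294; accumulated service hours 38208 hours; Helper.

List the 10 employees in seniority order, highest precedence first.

Eriksen, Ivanova, Okonkwo, Marchetti, Sato, Moreau, Reyes, Sorensen, Mbeki, Haddad

By classification: Eriksen, Ivanova and Okonkwo (Operator); then Marchetti, Sato, Moreau and Reyes (Helper); then Sorensen, Mbeki and Haddad (Probationary).
Eriksen, Ivanova and Okonkwo all have accumulated service hours 33834 hours, so the next rule applies.
Among Eriksen, Ivanova and Okonkwo, by employee number (lower first): Eriksen (7023) before Ivanova (7696) before Okonkwo (9949).
Among Marchetti, Sato, Moreau and Reyes, by accumulated service hours (higher first): Marchetti, Sato and Moreau (38208 hours) before Reyes (6451 hours).
Among Marchetti, Sato and Moreau, by employee number (lower first): Marchetti (1810) before Sato (3831) before Moreau (5294).
Sorensen, Mbeki and Haddad all have accumulated service hours 14805 hours, so the next rule applies.
Among Sorensen, Mbeki and Haddad, by employee number (lower first): Sorensen (5632) before Mbeki (6188) before Haddad (7990).
Full order: Eriksen, Ivanova, Okonkwo, Marchetti, Sato, Moreau, Reyes, Sorensen, Mbeki, Haddad.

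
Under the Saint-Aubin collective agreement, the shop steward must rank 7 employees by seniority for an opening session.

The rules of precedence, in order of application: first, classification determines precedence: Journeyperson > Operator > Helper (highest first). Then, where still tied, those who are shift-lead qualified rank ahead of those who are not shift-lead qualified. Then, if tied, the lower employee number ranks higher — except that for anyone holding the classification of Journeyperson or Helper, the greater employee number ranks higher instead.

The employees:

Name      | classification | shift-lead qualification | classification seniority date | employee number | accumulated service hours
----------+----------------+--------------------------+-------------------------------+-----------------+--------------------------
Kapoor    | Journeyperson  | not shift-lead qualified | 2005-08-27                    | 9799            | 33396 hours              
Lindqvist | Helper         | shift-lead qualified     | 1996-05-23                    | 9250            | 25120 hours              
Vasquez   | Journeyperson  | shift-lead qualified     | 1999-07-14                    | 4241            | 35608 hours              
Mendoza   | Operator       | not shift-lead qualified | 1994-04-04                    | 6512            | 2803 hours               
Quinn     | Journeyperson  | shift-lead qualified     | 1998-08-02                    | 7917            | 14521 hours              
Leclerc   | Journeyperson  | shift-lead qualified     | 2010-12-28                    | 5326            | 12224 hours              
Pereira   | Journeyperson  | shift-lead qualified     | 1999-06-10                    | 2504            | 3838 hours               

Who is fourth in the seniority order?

By classification: Quinn, Leclerc, Vasquez, Pereira and Kapoor (Journeyperson); then Mendoza (Operator); then Lindqvist (Helper).
Among Quinn, Leclerc, Vasquez, Pereira and Kapoor, shift-lead qualified before not shift-lead qualified: Quinn, Leclerc, Vasquez and Pereira (shift-lead qualified) before Kapoor (not shift-lead qualified).
Among Quinn, Leclerc, Vasquez and Pereira, by employee number (higher first) (reversed rule for this group): Quinn (7917) before Leclerc (5326) before Vasquez (4241) before Pereira (2504).
Order: Quinn, Leclerc, Vasquez, Pereira, Kapoor, Mendoza, Lindqvist.

Pereira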